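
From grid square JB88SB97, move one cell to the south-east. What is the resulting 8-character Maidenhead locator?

Longitude extended square 9; +1 → 10, wraps to 0, carry into subsquare.
Longitude subsquare s = 18; +1 → 19 = t.
Latitude extended square 7; −1 → 6.

JB88tb06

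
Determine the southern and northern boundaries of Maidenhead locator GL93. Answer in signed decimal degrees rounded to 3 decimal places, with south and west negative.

Field G=6, L=11: +6·20° lon, +11·10° lat → SW at lon -60°, lat 20°.
Square 9, 3: +9·2° lon, +3·1° lat → SW at lon -42°, lat 23°.
Cell spans 2° lon × 1° lat.
south 23.000, north 24.000.

23.000, 24.000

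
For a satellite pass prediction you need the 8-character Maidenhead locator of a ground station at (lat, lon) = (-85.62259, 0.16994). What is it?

Offset from 180°W / 90°S: lon 180.16994°, lat 4.37741°.
Field (20°×10°, letters A–R): 180.16994/20 → 9 → J, 4.37741/10 → 0 → A; chars JA.
Square (2°×1°, digits 0–9): 0.16994/2 → 0, 4.37741/1 → 4; chars 04.
Subsquare (5′×2.5′, letters a–x): 0.16994/0.0833333 → 2 → c, 0.37741/0.0416667 → 9 → j; chars cj.
Extended square (30″×15″, digits 0–9): 0.00327/0.00833333 → 0, 0.00241/0.00416667 → 0; chars 00.

JA04cj00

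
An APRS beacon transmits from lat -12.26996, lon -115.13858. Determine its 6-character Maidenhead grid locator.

DH27kr

Shift to the Maidenhead origin (180°W, 90°S): lon 64.8614, lat 77.7300.
Field (20°×10°, letters A–R): lon ⌊64.8614/20⌋ = 3 → D; lat ⌊77.7300/10⌋ = 7 → H.
Square (2°×1°, digits 0–9): lon ⌊4.8614/2⌋ = 2; lat ⌊7.7300/1⌋ = 7.
Subsquare (5′×2.5′, letters a–x): lon ⌊0.8614/0.0833333⌋ = 10 → k; lat ⌊0.7300/0.0416667⌋ = 17 → r.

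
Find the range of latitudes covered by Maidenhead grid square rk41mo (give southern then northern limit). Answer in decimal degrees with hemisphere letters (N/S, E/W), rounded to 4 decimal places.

11.5833° N, 11.6250° N

Field R=17, K=10: +17·20° lon, +10·10° lat → SW at lon 160°, lat 10°.
Square 4, 1: +4·2° lon, +1·1° lat → SW at lon 168°, lat 11°.
Subsquare m=12, o=14: +12·0.0833333° lon, +14·0.0416667° lat → SW at lon 169°, lat 11.5833°.
Cell spans 0.0833333° lon × 0.0416667° lat.
south 11.5833° N, north 11.6250° N.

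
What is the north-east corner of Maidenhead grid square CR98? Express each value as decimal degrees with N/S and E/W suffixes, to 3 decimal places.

Field C=2, R=17: +2·20° lon, +17·10° lat → SW at lon -140°, lat 80°.
Square 9, 8: +9·2° lon, +8·1° lat → SW at lon -122°, lat 88°.
Cell spans 2° lon × 1° lat. NE corner is SW corner plus one full cell.
latitude 89.000° N, longitude 120.000° W.

89.000° N, 120.000° W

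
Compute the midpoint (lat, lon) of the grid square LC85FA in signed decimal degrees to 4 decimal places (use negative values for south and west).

-64.9792, 56.4583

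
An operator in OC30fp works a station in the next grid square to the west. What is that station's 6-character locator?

OC30ep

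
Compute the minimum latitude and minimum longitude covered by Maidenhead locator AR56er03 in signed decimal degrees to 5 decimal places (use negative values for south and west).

86.72083, -169.66667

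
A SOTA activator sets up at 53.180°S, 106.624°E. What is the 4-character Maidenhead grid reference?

OD36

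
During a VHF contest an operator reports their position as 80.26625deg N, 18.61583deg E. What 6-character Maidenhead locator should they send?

Offset from 180°W / 90°S: lon 198.6158°, lat 170.2663°.
Field: lon ⌊198.6158/20⌋ = 9 → J; lat ⌊170.2663/10⌋ = 17 → R.
Square: lon ⌊18.6158/2⌋ = 9; lat ⌊0.2663/1⌋ = 0.
Subsquare: lon ⌊0.6158/0.0833333⌋ = 7 → h; lat ⌊0.2663/0.0416667⌋ = 6 → g.

JR90hg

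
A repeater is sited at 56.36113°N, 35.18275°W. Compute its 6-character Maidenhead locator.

Add 180° to longitude and 90° to latitude: 144.8173, 146.3611.
Field: lon ⌊144.8173/20⌋ = 7 → H; lat ⌊146.3611/10⌋ = 14 → O.
Square: lon ⌊4.8173/2⌋ = 2; lat ⌊6.3611/1⌋ = 6.
Subsquare: lon ⌊0.8173/0.0833333⌋ = 9 → j; lat ⌊0.3611/0.0416667⌋ = 8 → i.

HO26ji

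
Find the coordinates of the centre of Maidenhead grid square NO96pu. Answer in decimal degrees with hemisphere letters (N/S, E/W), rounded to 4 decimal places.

56.8542° N, 99.2917° E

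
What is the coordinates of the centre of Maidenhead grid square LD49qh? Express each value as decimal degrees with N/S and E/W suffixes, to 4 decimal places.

50.6875° S, 49.3750° E

Field L=11, D=3: +11·20° lon, +3·10° lat → SW at lon 40°, lat -60°.
Square 4, 9: +4·2° lon, +9·1° lat → SW at lon 48°, lat -51°.
Subsquare q=16, h=7: +16·0.0833333° lon, +7·0.0416667° lat → SW at lon 49.3333°, lat -50.7083°.
Cell spans 0.0833333° lon × 0.0416667° lat. Centre is SW corner plus half of each.
latitude 50.6875° S, longitude 49.3750° E.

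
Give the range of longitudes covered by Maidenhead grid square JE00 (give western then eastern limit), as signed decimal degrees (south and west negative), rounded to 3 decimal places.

Field J=9, E=4: +9·20° lon, +4·10° lat → SW at lon 0°, lat -50°.
Square 0, 0: +0·2° lon, +0·1° lat → SW at lon 0°, lat -50°.
Cell spans 2° lon × 1° lat.
west 0.000, east 2.000.

0.000, 2.000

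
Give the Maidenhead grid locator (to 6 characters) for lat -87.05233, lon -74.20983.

Shift to the Maidenhead origin (180°W, 90°S): lon 105.7902, lat 2.9477.
Field: lon ⌊105.7902/20⌋ = 5 → F; lat ⌊2.9477/10⌋ = 0 → A.
Square: lon ⌊5.7902/2⌋ = 2; lat ⌊2.9477/1⌋ = 2.
Subsquare: lon ⌊1.7902/0.0833333⌋ = 21 → v; lat ⌊0.9477/0.0416667⌋ = 22 → w.

FA22vw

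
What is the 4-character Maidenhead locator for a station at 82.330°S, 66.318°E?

MA37

Add 180° to longitude and 90° to latitude: 246.32, 7.67.
Field (20°×10°, letters A–R): 246.32/20 → 12 → M, 7.67/10 → 0 → A; chars MA.
Square (2°×1°, digits 0–9): 6.32/2 → 3, 7.67/1 → 7; chars 37.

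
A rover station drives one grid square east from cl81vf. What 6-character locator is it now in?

CL81wf

Longitude subsquare v = 21; +1 → 22 = w.
The latitude characters are unchanged.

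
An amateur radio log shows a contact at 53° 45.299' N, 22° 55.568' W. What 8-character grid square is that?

HO83ms81

Add 180° to longitude and 90° to latitude: 157.07387, 143.75498.
Field (20°×10°, letters A–R): lon ⌊157.07387/20⌋ = 7 → H; lat ⌊143.75498/10⌋ = 14 → O.
Square (2°×1°, digits 0–9): lon ⌊17.07387/2⌋ = 8; lat ⌊3.75498/1⌋ = 3.
Subsquare (5′×2.5′, letters a–x): lon ⌊1.07387/0.0833333⌋ = 12 → m; lat ⌊0.75498/0.0416667⌋ = 18 → s.
Extended square (30″×15″, digits 0–9): lon ⌊0.07387/0.00833333⌋ = 8; lat ⌊0.00498/0.00416667⌋ = 1.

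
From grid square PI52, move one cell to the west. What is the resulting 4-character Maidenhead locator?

PI42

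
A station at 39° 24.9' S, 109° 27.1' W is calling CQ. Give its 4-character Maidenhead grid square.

DF50

Offset from 180°W / 90°S: lon 70.55°, lat 50.59°.
Field: 70.55/20 → 3 → D, 50.59/10 → 5 → F; chars DF.
Square: 10.55/2 → 5, 0.59/1 → 0; chars 50.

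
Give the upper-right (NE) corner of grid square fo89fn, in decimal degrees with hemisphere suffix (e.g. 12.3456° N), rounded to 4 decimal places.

59.5833° N, 63.5000° W

Field F=5, O=14: +5·20° lon, +14·10° lat → SW at lon -80°, lat 50°.
Square 8, 9: +8·2° lon, +9·1° lat → SW at lon -64°, lat 59°.
Subsquare f=5, n=13: +5·0.0833333° lon, +13·0.0416667° lat → SW at lon -63.5833°, lat 59.5417°.
Cell spans 0.0833333° lon × 0.0416667° lat. NE corner is SW corner plus one full cell.
latitude 59.5833° N, longitude 63.5000° W.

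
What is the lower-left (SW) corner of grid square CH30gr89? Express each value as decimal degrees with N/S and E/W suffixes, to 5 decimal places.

Field C=2, H=7: +2·20° lon, +7·10° lat → SW at lon -140°, lat -20°.
Square 3, 0: +3·2° lon, +0·1° lat → SW at lon -134°, lat -20°.
Subsquare g=6, r=17: +6·0.0833333° lon, +17·0.0416667° lat → SW at lon -133.5°, lat -19.2917°.
Extended square 8, 9: +8·0.00833333° lon, +9·0.00416667° lat → SW at lon -133.433°, lat -19.2542°.
latitude 19.25417° S, longitude 133.43333° W.

19.25417° S, 133.43333° W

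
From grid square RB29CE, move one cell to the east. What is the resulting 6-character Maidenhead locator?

RB29de

Longitude subsquare c = 2; +1 → 3 = d.
The latitude characters are unchanged.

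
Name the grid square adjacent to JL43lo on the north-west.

JL43kp

Longitude subsquare l = 11; −1 → 10 = k.
Latitude subsquare o = 14; +1 → 15 = p.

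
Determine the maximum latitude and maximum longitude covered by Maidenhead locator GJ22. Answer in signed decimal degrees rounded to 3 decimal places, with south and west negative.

3.000, -54.000

Field G=6, J=9: +6·20° lon, +9·10° lat → SW at lon -60°, lat 0°.
Square 2, 2: +2·2° lon, +2·1° lat → SW at lon -56°, lat 2°.
Cell spans 2° lon × 1° lat. NE corner is SW corner plus one full cell.
latitude 3.000, longitude -54.000.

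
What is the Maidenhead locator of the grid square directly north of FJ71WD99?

FJ71we90

Latitude extended square 9; +1 → 10, wraps to 0, carry into subsquare.
Latitude subsquare d = 3; +1 → 4 = e.
The longitude characters are unchanged.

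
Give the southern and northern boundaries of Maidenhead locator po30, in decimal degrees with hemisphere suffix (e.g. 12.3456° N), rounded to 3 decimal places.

50.000° N, 51.000° N

Field P=15, O=14: +15·20° lon, +14·10° lat → SW at lon 120°, lat 50°.
Square 3, 0: +3·2° lon, +0·1° lat → SW at lon 126°, lat 50°.
Cell spans 2° lon × 1° lat.
south 50.000° N, north 51.000° N.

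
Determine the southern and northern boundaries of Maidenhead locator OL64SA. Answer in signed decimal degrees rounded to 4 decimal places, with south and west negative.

24.0000, 24.0417

Field O=14, L=11: +14·20° lon, +11·10° lat → SW at lon 100°, lat 20°.
Square 6, 4: +6·2° lon, +4·1° lat → SW at lon 112°, lat 24°.
Subsquare s=18, a=0: +18·0.0833333° lon, +0·0.0416667° lat → SW at lon 113.5°, lat 24°.
Cell spans 0.0833333° lon × 0.0416667° lat.
south 24.0000, north 24.0417.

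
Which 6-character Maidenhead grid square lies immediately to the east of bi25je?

BI25ke

Longitude subsquare j = 9; +1 → 10 = k.
The latitude characters are unchanged.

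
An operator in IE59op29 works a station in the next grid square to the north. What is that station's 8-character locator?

IE59oq20

Latitude extended square 9; +1 → 10, wraps to 0, carry into subsquare.
Latitude subsquare p = 15; +1 → 16 = q.
The longitude characters are unchanged.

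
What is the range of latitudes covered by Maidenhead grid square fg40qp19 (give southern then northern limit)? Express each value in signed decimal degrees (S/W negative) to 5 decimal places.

-29.33750, -29.33333

Field F=5, G=6: +5·20° lon, +6·10° lat → SW at lon -80°, lat -30°.
Square 4, 0: +4·2° lon, +0·1° lat → SW at lon -72°, lat -30°.
Subsquare q=16, p=15: +16·0.0833333° lon, +15·0.0416667° lat → SW at lon -70.6667°, lat -29.375°.
Extended square 1, 9: +1·0.00833333° lon, +9·0.00416667° lat → SW at lon -70.6583°, lat -29.3375°.
Cell spans 0.00833333° lon × 0.00416667° lat.
south -29.33750, north -29.33333.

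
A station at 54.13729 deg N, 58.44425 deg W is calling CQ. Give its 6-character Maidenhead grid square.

GO04sd

Offset from 180°W / 90°S: lon 121.5558°, lat 144.1373°.
Field: lon ⌊121.5558/20⌋ = 6 → G; lat ⌊144.1373/10⌋ = 14 → O.
Square: lon ⌊1.5558/2⌋ = 0; lat ⌊4.1373/1⌋ = 4.
Subsquare: lon ⌊1.5558/0.0833333⌋ = 18 → s; lat ⌊0.1373/0.0416667⌋ = 3 → d.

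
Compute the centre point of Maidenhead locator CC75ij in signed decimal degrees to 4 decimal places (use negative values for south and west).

Field C=2, C=2: +2·20° lon, +2·10° lat → SW at lon -140°, lat -70°.
Square 7, 5: +7·2° lon, +5·1° lat → SW at lon -126°, lat -65°.
Subsquare i=8, j=9: +8·0.0833333° lon, +9·0.0416667° lat → SW at lon -125.333°, lat -64.625°.
Cell spans 0.0833333° lon × 0.0416667° lat. Centre is SW corner plus half of each.
latitude -64.6042, longitude -125.2917.

-64.6042, -125.2917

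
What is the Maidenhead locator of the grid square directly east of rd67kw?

RD67lw

Longitude subsquare k = 10; +1 → 11 = l.
The latitude characters are unchanged.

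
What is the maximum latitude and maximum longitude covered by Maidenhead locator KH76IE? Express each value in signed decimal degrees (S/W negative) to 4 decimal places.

Field K=10, H=7: +10·20° lon, +7·10° lat → SW at lon 20°, lat -20°.
Square 7, 6: +7·2° lon, +6·1° lat → SW at lon 34°, lat -14°.
Subsquare i=8, e=4: +8·0.0833333° lon, +4·0.0416667° lat → SW at lon 34.6667°, lat -13.8333°.
Cell spans 0.0833333° lon × 0.0416667° lat. NE corner is SW corner plus one full cell.
latitude -13.7917, longitude 34.7500.

-13.7917, 34.7500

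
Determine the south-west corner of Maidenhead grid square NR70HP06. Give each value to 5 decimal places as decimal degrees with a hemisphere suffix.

80.65000° N, 94.58333° E

Field N=13, R=17: +13·20° lon, +17·10° lat → SW at lon 80°, lat 80°.
Square 7, 0: +7·2° lon, +0·1° lat → SW at lon 94°, lat 80°.
Subsquare h=7, p=15: +7·0.0833333° lon, +15·0.0416667° lat → SW at lon 94.5833°, lat 80.625°.
Extended square 0, 6: +0·0.00833333° lon, +6·0.00416667° lat → SW at lon 94.5833°, lat 80.65°.
latitude 80.65000° N, longitude 94.58333° E.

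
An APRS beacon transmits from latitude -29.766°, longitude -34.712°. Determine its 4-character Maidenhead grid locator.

Add 180° to longitude and 90° to latitude: 145.29, 60.23.
Field: 145.29/20 → 7 → H, 60.23/10 → 6 → G; chars HG.
Square: 5.29/2 → 2, 0.23/1 → 0; chars 20.

HG20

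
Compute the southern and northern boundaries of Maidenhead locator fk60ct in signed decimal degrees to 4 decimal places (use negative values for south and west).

10.7917, 10.8333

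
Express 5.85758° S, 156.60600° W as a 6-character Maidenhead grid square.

BI14qd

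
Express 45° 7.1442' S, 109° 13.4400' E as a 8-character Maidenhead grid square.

Offset from 180°W / 90°S: lon 289.22400°, lat 44.88093°.
Field: lon ⌊289.22400/20⌋ = 14 → O; lat ⌊44.88093/10⌋ = 4 → E.
Square: lon ⌊9.22400/2⌋ = 4; lat ⌊4.88093/1⌋ = 4.
Subsquare: lon ⌊1.22400/0.0833333⌋ = 14 → o; lat ⌊0.88093/0.0416667⌋ = 21 → v.
Extended square: lon ⌊0.05733/0.00833333⌋ = 6; lat ⌊0.00593/0.00416667⌋ = 1.

OE44ov61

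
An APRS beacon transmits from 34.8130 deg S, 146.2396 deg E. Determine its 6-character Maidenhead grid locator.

Offset from 180°W / 90°S: lon 326.2396°, lat 55.1870°.
Field: 326.2396/20 → 16 → Q, 55.1870/10 → 5 → F; chars QF.
Square: 6.2396/2 → 3, 5.1870/1 → 5; chars 35.
Subsquare: 0.2396/0.0833333 → 2 → c, 0.1870/0.0416667 → 4 → e; chars ce.

QF35ce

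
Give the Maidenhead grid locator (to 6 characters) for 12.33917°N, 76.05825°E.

Add 180° to longitude and 90° to latitude: 256.0582, 102.3392.
Field: 256.0582/20 → 12 → M, 102.3392/10 → 10 → K; chars MK.
Square: 16.0582/2 → 8, 2.3392/1 → 2; chars 82.
Subsquare: 0.0582/0.0833333 → 0 → a, 0.3392/0.0416667 → 8 → i; chars ai.

MK82ai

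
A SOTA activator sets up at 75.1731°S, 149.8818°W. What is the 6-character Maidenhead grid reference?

BB54bt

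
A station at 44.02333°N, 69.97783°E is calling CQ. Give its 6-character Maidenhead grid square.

Offset from 180°W / 90°S: lon 249.9778°, lat 134.0233°.
Field (20°×10°, letters A–R): 249.9778/20 → 12 → M, 134.0233/10 → 13 → N; chars MN.
Square (2°×1°, digits 0–9): 9.9778/2 → 4, 4.0233/1 → 4; chars 44.
Subsquare (5′×2.5′, letters a–x): 1.9778/0.0833333 → 23 → x, 0.0233/0.0416667 → 0 → a; chars xa.

MN44xa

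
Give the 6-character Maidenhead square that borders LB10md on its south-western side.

Longitude subsquare m = 12; −1 → 11 = l.
Latitude subsquare d = 3; −1 → 2 = c.

LB10lc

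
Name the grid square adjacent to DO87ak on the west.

Longitude subsquare a = 0; −1 → -1, wraps to 23 = x, carry into square.
Longitude square 8; −1 → 7.
The latitude characters are unchanged.

DO77xk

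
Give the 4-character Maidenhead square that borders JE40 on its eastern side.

JE50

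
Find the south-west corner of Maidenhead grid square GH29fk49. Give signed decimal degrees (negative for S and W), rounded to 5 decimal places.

Field G=6, H=7: +6·20° lon, +7·10° lat → SW at lon -60°, lat -20°.
Square 2, 9: +2·2° lon, +9·1° lat → SW at lon -56°, lat -11°.
Subsquare f=5, k=10: +5·0.0833333° lon, +10·0.0416667° lat → SW at lon -55.5833°, lat -10.5833°.
Extended square 4, 9: +4·0.00833333° lon, +9·0.00416667° lat → SW at lon -55.55°, lat -10.5458°.
latitude -10.54583, longitude -55.55000.

-10.54583, -55.55000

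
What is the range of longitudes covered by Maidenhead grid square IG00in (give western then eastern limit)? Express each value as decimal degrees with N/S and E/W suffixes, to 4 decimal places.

19.3333° W, 19.2500° W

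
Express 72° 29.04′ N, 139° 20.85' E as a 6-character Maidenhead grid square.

PQ92ql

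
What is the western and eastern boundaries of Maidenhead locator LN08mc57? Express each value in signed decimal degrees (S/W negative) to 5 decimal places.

Field L=11, N=13: +11·20° lon, +13·10° lat → SW at lon 40°, lat 40°.
Square 0, 8: +0·2° lon, +8·1° lat → SW at lon 40°, lat 48°.
Subsquare m=12, c=2: +12·0.0833333° lon, +2·0.0416667° lat → SW at lon 41°, lat 48.0833°.
Extended square 5, 7: +5·0.00833333° lon, +7·0.00416667° lat → SW at lon 41.0417°, lat 48.1125°.
Cell spans 0.00833333° lon × 0.00416667° lat.
west 41.04167, east 41.05000.

41.04167, 41.05000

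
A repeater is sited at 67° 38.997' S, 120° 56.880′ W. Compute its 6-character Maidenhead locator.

CC92mi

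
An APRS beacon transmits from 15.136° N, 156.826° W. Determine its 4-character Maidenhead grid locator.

Offset from 180°W / 90°S: lon 23.17°, lat 105.14°.
Field: lon ⌊23.17/20⌋ = 1 → B; lat ⌊105.14/10⌋ = 10 → K.
Square: lon ⌊3.17/2⌋ = 1; lat ⌊5.14/1⌋ = 5.

BK15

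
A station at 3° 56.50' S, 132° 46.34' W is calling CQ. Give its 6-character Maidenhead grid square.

Offset from 180°W / 90°S: lon 47.2277°, lat 86.0583°.
Field: lon ⌊47.2277/20⌋ = 2 → C; lat ⌊86.0583/10⌋ = 8 → I.
Square: lon ⌊7.2277/2⌋ = 3; lat ⌊6.0583/1⌋ = 6.
Subsquare: lon ⌊1.2277/0.0833333⌋ = 14 → o; lat ⌊0.0583/0.0416667⌋ = 1 → b.

CI36ob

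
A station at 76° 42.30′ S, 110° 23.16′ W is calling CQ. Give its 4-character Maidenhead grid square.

DB43

Add 180° to longitude and 90° to latitude: 69.61, 13.30.
Field: lon ⌊69.61/20⌋ = 3 → D; lat ⌊13.30/10⌋ = 1 → B.
Square: lon ⌊9.61/2⌋ = 4; lat ⌊3.30/1⌋ = 3.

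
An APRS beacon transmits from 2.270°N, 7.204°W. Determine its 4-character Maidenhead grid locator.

Shift to the Maidenhead origin (180°W, 90°S): lon 172.80, lat 92.27.
Field: 172.80/20 → 8 → I, 92.27/10 → 9 → J; chars IJ.
Square: 12.80/2 → 6, 2.27/1 → 2; chars 62.

IJ62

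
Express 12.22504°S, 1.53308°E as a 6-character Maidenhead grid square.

JH07ss

Offset from 180°W / 90°S: lon 181.5331°, lat 77.7750°.
Field (20°×10°, letters A–R): lon ⌊181.5331/20⌋ = 9 → J; lat ⌊77.7750/10⌋ = 7 → H.
Square (2°×1°, digits 0–9): lon ⌊1.5331/2⌋ = 0; lat ⌊7.7750/1⌋ = 7.
Subsquare (5′×2.5′, letters a–x): lon ⌊1.5331/0.0833333⌋ = 18 → s; lat ⌊0.7750/0.0416667⌋ = 18 → s.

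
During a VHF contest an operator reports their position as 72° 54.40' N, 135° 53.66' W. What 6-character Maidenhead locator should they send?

CQ22bv

Shift to the Maidenhead origin (180°W, 90°S): lon 44.1057, lat 162.9067.
Field (20°×10°, letters A–R): 44.1057/20 → 2 → C, 162.9067/10 → 16 → Q; chars CQ.
Square (2°×1°, digits 0–9): 4.1057/2 → 2, 2.9067/1 → 2; chars 22.
Subsquare (5′×2.5′, letters a–x): 0.1057/0.0833333 → 1 → b, 0.9067/0.0416667 → 21 → v; chars bv.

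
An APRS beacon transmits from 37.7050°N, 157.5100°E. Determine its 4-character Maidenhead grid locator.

QM87

Offset from 180°W / 90°S: lon 337.51°, lat 127.70°.
Field: lon ⌊337.51/20⌋ = 16 → Q; lat ⌊127.70/10⌋ = 12 → M.
Square: lon ⌊17.51/2⌋ = 8; lat ⌊7.70/1⌋ = 7.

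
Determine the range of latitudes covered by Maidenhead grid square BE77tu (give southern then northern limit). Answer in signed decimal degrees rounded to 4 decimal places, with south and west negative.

Field B=1, E=4: +1·20° lon, +4·10° lat → SW at lon -160°, lat -50°.
Square 7, 7: +7·2° lon, +7·1° lat → SW at lon -146°, lat -43°.
Subsquare t=19, u=20: +19·0.0833333° lon, +20·0.0416667° lat → SW at lon -144.417°, lat -42.1667°.
Cell spans 0.0833333° lon × 0.0416667° lat.
south -42.1667, north -42.1250.

-42.1667, -42.1250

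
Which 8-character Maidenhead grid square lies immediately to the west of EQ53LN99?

EQ53ln89

Longitude extended square 9; −1 → 8.
The latitude characters are unchanged.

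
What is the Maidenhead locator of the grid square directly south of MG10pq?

MG10pp

Latitude subsquare q = 16; −1 → 15 = p.
The longitude characters are unchanged.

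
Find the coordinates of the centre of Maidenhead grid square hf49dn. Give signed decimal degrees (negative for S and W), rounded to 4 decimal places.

Field H=7, F=5: +7·20° lon, +5·10° lat → SW at lon -40°, lat -40°.
Square 4, 9: +4·2° lon, +9·1° lat → SW at lon -32°, lat -31°.
Subsquare d=3, n=13: +3·0.0833333° lon, +13·0.0416667° lat → SW at lon -31.75°, lat -30.4583°.
Cell spans 0.0833333° lon × 0.0416667° lat. Centre is SW corner plus half of each.
latitude -30.4375, longitude -31.7083.

-30.4375, -31.7083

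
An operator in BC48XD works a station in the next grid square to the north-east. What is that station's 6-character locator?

Longitude subsquare x = 23; +1 → 24, wraps to 0 = a, carry into square.
Longitude square 4; +1 → 5.
Latitude subsquare d = 3; +1 → 4 = e.

BC58ae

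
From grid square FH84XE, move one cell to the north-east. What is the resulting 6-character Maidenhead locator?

FH94af

Longitude subsquare x = 23; +1 → 24, wraps to 0 = a, carry into square.
Longitude square 8; +1 → 9.
Latitude subsquare e = 4; +1 → 5 = f.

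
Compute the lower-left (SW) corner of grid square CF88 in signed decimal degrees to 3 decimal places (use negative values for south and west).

-32.000, -124.000

Field C=2, F=5: +2·20° lon, +5·10° lat → SW at lon -140°, lat -40°.
Square 8, 8: +8·2° lon, +8·1° lat → SW at lon -124°, lat -32°.
latitude -32.000, longitude -124.000.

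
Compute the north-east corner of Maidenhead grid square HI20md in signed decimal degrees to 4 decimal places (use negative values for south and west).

Field H=7, I=8: +7·20° lon, +8·10° lat → SW at lon -40°, lat -10°.
Square 2, 0: +2·2° lon, +0·1° lat → SW at lon -36°, lat -10°.
Subsquare m=12, d=3: +12·0.0833333° lon, +3·0.0416667° lat → SW at lon -35°, lat -9.875°.
Cell spans 0.0833333° lon × 0.0416667° lat. NE corner is SW corner plus one full cell.
latitude -9.8333, longitude -34.9167.

-9.8333, -34.9167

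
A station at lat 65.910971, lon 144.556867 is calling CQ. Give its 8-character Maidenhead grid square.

Shift to the Maidenhead origin (180°W, 90°S): lon 324.55687, lat 155.91097.
Field: lon ⌊324.55687/20⌋ = 16 → Q; lat ⌊155.91097/10⌋ = 15 → P.
Square: lon ⌊4.55687/2⌋ = 2; lat ⌊5.91097/1⌋ = 5.
Subsquare: lon ⌊0.55687/0.0833333⌋ = 6 → g; lat ⌊0.91097/0.0416667⌋ = 21 → v.
Extended square: lon ⌊0.05687/0.00833333⌋ = 6; lat ⌊0.03597/0.00416667⌋ = 8.

QP25gv68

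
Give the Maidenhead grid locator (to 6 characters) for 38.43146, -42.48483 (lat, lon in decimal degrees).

Shift to the Maidenhead origin (180°W, 90°S): lon 137.5152, lat 128.4315.
Field (20°×10°, letters A–R): lon ⌊137.5152/20⌋ = 6 → G; lat ⌊128.4315/10⌋ = 12 → M.
Square (2°×1°, digits 0–9): lon ⌊17.5152/2⌋ = 8; lat ⌊8.4315/1⌋ = 8.
Subsquare (5′×2.5′, letters a–x): lon ⌊1.5152/0.0833333⌋ = 18 → s; lat ⌊0.4315/0.0416667⌋ = 10 → k.

GM88sk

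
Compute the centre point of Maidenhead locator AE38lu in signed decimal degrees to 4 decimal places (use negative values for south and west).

-41.1458, -173.0417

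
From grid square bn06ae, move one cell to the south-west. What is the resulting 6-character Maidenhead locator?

Longitude subsquare a = 0; −1 → -1, wraps to 23 = x, carry into square.
Longitude square 0; −1 → -1, wraps to 9, carry into field.
Longitude field B = 1; −1 → 0 = A.
Latitude subsquare e = 4; −1 → 3 = d.

AN96xd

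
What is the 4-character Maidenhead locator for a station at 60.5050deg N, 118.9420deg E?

Shift to the Maidenhead origin (180°W, 90°S): lon 298.94, lat 150.50.
Field: 298.94/20 → 14 → O, 150.50/10 → 15 → P; chars OP.
Square: 18.94/2 → 9, 0.50/1 → 0; chars 90.

OP90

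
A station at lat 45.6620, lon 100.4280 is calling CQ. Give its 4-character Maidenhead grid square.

ON05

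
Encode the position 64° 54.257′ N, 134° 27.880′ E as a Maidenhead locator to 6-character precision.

PP74fv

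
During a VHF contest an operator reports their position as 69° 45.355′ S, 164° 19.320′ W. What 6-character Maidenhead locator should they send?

AC70uf

Shift to the Maidenhead origin (180°W, 90°S): lon 15.6780, lat 20.2441.
Field (20°×10°, letters A–R): 15.6780/20 → 0 → A, 20.2441/10 → 2 → C; chars AC.
Square (2°×1°, digits 0–9): 15.6780/2 → 7, 0.2441/1 → 0; chars 70.
Subsquare (5′×2.5′, letters a–x): 1.6780/0.0833333 → 20 → u, 0.2441/0.0416667 → 5 → f; chars uf.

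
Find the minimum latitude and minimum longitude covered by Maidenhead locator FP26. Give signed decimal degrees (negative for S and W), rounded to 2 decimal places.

Field F=5, P=15: +5·20° lon, +15·10° lat → SW at lon -80°, lat 60°.
Square 2, 6: +2·2° lon, +6·1° lat → SW at lon -76°, lat 66°.
latitude 66.00, longitude -76.00.

66.00, -76.00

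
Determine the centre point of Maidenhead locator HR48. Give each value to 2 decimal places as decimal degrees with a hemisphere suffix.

88.50° N, 31.00° W

Field H=7, R=17: +7·20° lon, +17·10° lat → SW at lon -40°, lat 80°.
Square 4, 8: +4·2° lon, +8·1° lat → SW at lon -32°, lat 88°.
Cell spans 2° lon × 1° lat. Centre is SW corner plus half of each.
latitude 88.50° N, longitude 31.00° W.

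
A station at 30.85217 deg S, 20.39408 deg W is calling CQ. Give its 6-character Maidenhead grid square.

Offset from 180°W / 90°S: lon 159.6059°, lat 59.1478°.
Field (20°×10°, letters A–R): 159.6059/20 → 7 → H, 59.1478/10 → 5 → F; chars HF.
Square (2°×1°, digits 0–9): 19.6059/2 → 9, 9.1478/1 → 9; chars 99.
Subsquare (5′×2.5′, letters a–x): 1.6059/0.0833333 → 19 → t, 0.1478/0.0416667 → 3 → d; chars td.

HF99td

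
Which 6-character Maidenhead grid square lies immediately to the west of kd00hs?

Longitude subsquare h = 7; −1 → 6 = g.
The latitude characters are unchanged.

KD00gs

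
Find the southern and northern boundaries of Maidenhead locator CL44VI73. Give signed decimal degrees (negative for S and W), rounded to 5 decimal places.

24.34583, 24.35000

Field C=2, L=11: +2·20° lon, +11·10° lat → SW at lon -140°, lat 20°.
Square 4, 4: +4·2° lon, +4·1° lat → SW at lon -132°, lat 24°.
Subsquare v=21, i=8: +21·0.0833333° lon, +8·0.0416667° lat → SW at lon -130.25°, lat 24.3333°.
Extended square 7, 3: +7·0.00833333° lon, +3·0.00416667° lat → SW at lon -130.192°, lat 24.3458°.
Cell spans 0.00833333° lon × 0.00416667° lat.
south 24.34583, north 24.35000.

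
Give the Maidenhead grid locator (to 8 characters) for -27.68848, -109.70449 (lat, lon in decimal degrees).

Shift to the Maidenhead origin (180°W, 90°S): lon 70.29551, lat 62.31152.
Field: lon ⌊70.29551/20⌋ = 3 → D; lat ⌊62.31152/10⌋ = 6 → G.
Square: lon ⌊10.29551/2⌋ = 5; lat ⌊2.31152/1⌋ = 2.
Subsquare: lon ⌊0.29551/0.0833333⌋ = 3 → d; lat ⌊0.31152/0.0416667⌋ = 7 → h.
Extended square: lon ⌊0.04551/0.00833333⌋ = 5; lat ⌊0.01985/0.00416667⌋ = 4.

DG52dh54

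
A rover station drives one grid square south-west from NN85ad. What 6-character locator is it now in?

NN75xc

Longitude subsquare a = 0; −1 → -1, wraps to 23 = x, carry into square.
Longitude square 8; −1 → 7.
Latitude subsquare d = 3; −1 → 2 = c.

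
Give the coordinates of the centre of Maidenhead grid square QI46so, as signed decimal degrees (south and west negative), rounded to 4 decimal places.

Field Q=16, I=8: +16·20° lon, +8·10° lat → SW at lon 140°, lat -10°.
Square 4, 6: +4·2° lon, +6·1° lat → SW at lon 148°, lat -4°.
Subsquare s=18, o=14: +18·0.0833333° lon, +14·0.0416667° lat → SW at lon 149.5°, lat -3.41667°.
Cell spans 0.0833333° lon × 0.0416667° lat. Centre is SW corner plus half of each.
latitude -3.3958, longitude 149.5417.

-3.3958, 149.5417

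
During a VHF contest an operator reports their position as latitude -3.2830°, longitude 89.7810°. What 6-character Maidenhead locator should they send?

NI46vr

Add 180° to longitude and 90° to latitude: 269.7810, 86.7170.
Field: lon ⌊269.7810/20⌋ = 13 → N; lat ⌊86.7170/10⌋ = 8 → I.
Square: lon ⌊9.7810/2⌋ = 4; lat ⌊6.7170/1⌋ = 6.
Subsquare: lon ⌊1.7810/0.0833333⌋ = 21 → v; lat ⌊0.7170/0.0416667⌋ = 17 → r.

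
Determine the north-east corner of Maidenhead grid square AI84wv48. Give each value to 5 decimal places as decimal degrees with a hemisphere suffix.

Field A=0, I=8: +0·20° lon, +8·10° lat → SW at lon -180°, lat -10°.
Square 8, 4: +8·2° lon, +4·1° lat → SW at lon -164°, lat -6°.
Subsquare w=22, v=21: +22·0.0833333° lon, +21·0.0416667° lat → SW at lon -162.167°, lat -5.125°.
Extended square 4, 8: +4·0.00833333° lon, +8·0.00416667° lat → SW at lon -162.133°, lat -5.09167°.
Cell spans 0.00833333° lon × 0.00416667° lat. NE corner is SW corner plus one full cell.
latitude 5.08750° S, longitude 162.12500° W.

5.08750° S, 162.12500° W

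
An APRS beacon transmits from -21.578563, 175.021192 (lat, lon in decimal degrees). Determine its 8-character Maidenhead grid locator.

Add 180° to longitude and 90° to latitude: 355.02119, 68.42144.
Field: lon ⌊355.02119/20⌋ = 17 → R; lat ⌊68.42144/10⌋ = 6 → G.
Square: lon ⌊15.02119/2⌋ = 7; lat ⌊8.42144/1⌋ = 8.
Subsquare: lon ⌊1.02119/0.0833333⌋ = 12 → m; lat ⌊0.42144/0.0416667⌋ = 10 → k.
Extended square: lon ⌊0.02119/0.00833333⌋ = 2; lat ⌊0.00477/0.00416667⌋ = 1.

RG78mk21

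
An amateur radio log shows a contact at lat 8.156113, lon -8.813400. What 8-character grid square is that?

IJ58od27

Offset from 180°W / 90°S: lon 171.18660°, lat 98.15611°.
Field: lon ⌊171.18660/20⌋ = 8 → I; lat ⌊98.15611/10⌋ = 9 → J.
Square: lon ⌊11.18660/2⌋ = 5; lat ⌊8.15611/1⌋ = 8.
Subsquare: lon ⌊1.18660/0.0833333⌋ = 14 → o; lat ⌊0.15611/0.0416667⌋ = 3 → d.
Extended square: lon ⌊0.01993/0.00833333⌋ = 2; lat ⌊0.03111/0.00416667⌋ = 7.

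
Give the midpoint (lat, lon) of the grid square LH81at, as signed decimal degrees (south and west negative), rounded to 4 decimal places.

Field L=11, H=7: +11·20° lon, +7·10° lat → SW at lon 40°, lat -20°.
Square 8, 1: +8·2° lon, +1·1° lat → SW at lon 56°, lat -19°.
Subsquare a=0, t=19: +0·0.0833333° lon, +19·0.0416667° lat → SW at lon 56°, lat -18.2083°.
Cell spans 0.0833333° lon × 0.0416667° lat. Centre is SW corner plus half of each.
latitude -18.1875, longitude 56.0417.

-18.1875, 56.0417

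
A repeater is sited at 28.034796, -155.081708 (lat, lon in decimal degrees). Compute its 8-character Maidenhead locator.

BL28la08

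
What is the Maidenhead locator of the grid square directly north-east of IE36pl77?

IE36pl88

Longitude extended square 7; +1 → 8.
Latitude extended square 7; +1 → 8.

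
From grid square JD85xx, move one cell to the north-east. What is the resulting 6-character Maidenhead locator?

JD96aa

Longitude subsquare x = 23; +1 → 24, wraps to 0 = a, carry into square.
Longitude square 8; +1 → 9.
Latitude subsquare x = 23; +1 → 24, wraps to 0 = a, carry into square.
Latitude square 5; +1 → 6.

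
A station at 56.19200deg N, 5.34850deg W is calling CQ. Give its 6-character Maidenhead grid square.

IO76he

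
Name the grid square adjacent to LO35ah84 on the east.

LO35ah94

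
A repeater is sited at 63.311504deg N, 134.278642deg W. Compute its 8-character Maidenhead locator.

Offset from 180°W / 90°S: lon 45.72136°, lat 153.31150°.
Field: lon ⌊45.72136/20⌋ = 2 → C; lat ⌊153.31150/10⌋ = 15 → P.
Square: lon ⌊5.72136/2⌋ = 2; lat ⌊3.31150/1⌋ = 3.
Subsquare: lon ⌊1.72136/0.0833333⌋ = 20 → u; lat ⌊0.31150/0.0416667⌋ = 7 → h.
Extended square: lon ⌊0.05469/0.00833333⌋ = 6; lat ⌊0.01984/0.00416667⌋ = 4.

CP23uh64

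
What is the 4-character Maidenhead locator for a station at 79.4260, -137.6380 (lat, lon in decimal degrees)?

CQ19

Add 180° to longitude and 90° to latitude: 42.36, 169.43.
Field (20°×10°, letters A–R): 42.36/20 → 2 → C, 169.43/10 → 16 → Q; chars CQ.
Square (2°×1°, digits 0–9): 2.36/2 → 1, 9.43/1 → 9; chars 19.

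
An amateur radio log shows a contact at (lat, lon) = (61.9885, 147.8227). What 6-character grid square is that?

Offset from 180°W / 90°S: lon 327.8227°, lat 151.9885°.
Field (20°×10°, letters A–R): 327.8227/20 → 16 → Q, 151.9885/10 → 15 → P; chars QP.
Square (2°×1°, digits 0–9): 7.8227/2 → 3, 1.9885/1 → 1; chars 31.
Subsquare (5′×2.5′, letters a–x): 1.8227/0.0833333 → 21 → v, 0.9885/0.0416667 → 23 → x; chars vx.

QP31vx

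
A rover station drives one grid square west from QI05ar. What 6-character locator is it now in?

PI95xr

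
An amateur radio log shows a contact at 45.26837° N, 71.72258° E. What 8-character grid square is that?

MN55ug64

Add 180° to longitude and 90° to latitude: 251.72258, 135.26837.
Field: 251.72258/20 → 12 → M, 135.26837/10 → 13 → N; chars MN.
Square: 11.72258/2 → 5, 5.26837/1 → 5; chars 55.
Subsquare: 1.72258/0.0833333 → 20 → u, 0.26837/0.0416667 → 6 → g; chars ug.
Extended square: 0.05591/0.00833333 → 6, 0.01837/0.00416667 → 4; chars 64.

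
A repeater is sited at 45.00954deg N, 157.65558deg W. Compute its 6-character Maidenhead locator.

Add 180° to longitude and 90° to latitude: 22.3444, 135.0095.
Field: 22.3444/20 → 1 → B, 135.0095/10 → 13 → N; chars BN.
Square: 2.3444/2 → 1, 5.0095/1 → 5; chars 15.
Subsquare: 0.3444/0.0833333 → 4 → e, 0.0095/0.0416667 → 0 → a; chars ea.

BN15ea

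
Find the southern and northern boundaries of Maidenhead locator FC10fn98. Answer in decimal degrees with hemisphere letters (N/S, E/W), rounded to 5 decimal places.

69.42500° S, 69.42083° S

Field F=5, C=2: +5·20° lon, +2·10° lat → SW at lon -80°, lat -70°.
Square 1, 0: +1·2° lon, +0·1° lat → SW at lon -78°, lat -70°.
Subsquare f=5, n=13: +5·0.0833333° lon, +13·0.0416667° lat → SW at lon -77.5833°, lat -69.4583°.
Extended square 9, 8: +9·0.00833333° lon, +8·0.00416667° lat → SW at lon -77.5083°, lat -69.425°.
Cell spans 0.00833333° lon × 0.00416667° lat.
south 69.42500° S, north 69.42083° S.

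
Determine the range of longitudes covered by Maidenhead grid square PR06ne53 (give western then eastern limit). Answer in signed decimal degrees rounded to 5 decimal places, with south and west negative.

121.12500, 121.13333

Field P=15, R=17: +15·20° lon, +17·10° lat → SW at lon 120°, lat 80°.
Square 0, 6: +0·2° lon, +6·1° lat → SW at lon 120°, lat 86°.
Subsquare n=13, e=4: +13·0.0833333° lon, +4·0.0416667° lat → SW at lon 121.083°, lat 86.1667°.
Extended square 5, 3: +5·0.00833333° lon, +3·0.00416667° lat → SW at lon 121.125°, lat 86.1792°.
Cell spans 0.00833333° lon × 0.00416667° lat.
west 121.12500, east 121.13333.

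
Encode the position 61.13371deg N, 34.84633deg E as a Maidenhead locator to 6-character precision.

KP71kd

Add 180° to longitude and 90° to latitude: 214.8463, 151.1337.
Field: 214.8463/20 → 10 → K, 151.1337/10 → 15 → P; chars KP.
Square: 14.8463/2 → 7, 1.1337/1 → 1; chars 71.
Subsquare: 0.8463/0.0833333 → 10 → k, 0.1337/0.0416667 → 3 → d; chars kd.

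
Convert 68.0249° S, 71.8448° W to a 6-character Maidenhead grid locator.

FC41bx

Add 180° to longitude and 90° to latitude: 108.1552, 21.9751.
Field: 108.1552/20 → 5 → F, 21.9751/10 → 2 → C; chars FC.
Square: 8.1552/2 → 4, 1.9751/1 → 1; chars 41.
Subsquare: 0.1552/0.0833333 → 1 → b, 0.9751/0.0416667 → 23 → x; chars bx.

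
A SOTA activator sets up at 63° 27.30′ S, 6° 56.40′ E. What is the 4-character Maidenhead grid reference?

JC36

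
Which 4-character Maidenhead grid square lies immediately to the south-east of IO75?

IO84

Longitude square 7; +1 → 8.
Latitude square 5; −1 → 4.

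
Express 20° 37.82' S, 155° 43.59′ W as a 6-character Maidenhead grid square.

BG29di

Offset from 180°W / 90°S: lon 24.2735°, lat 69.3697°.
Field: lon ⌊24.2735/20⌋ = 1 → B; lat ⌊69.3697/10⌋ = 6 → G.
Square: lon ⌊4.2735/2⌋ = 2; lat ⌊9.3697/1⌋ = 9.
Subsquare: lon ⌊0.2735/0.0833333⌋ = 3 → d; lat ⌊0.3697/0.0416667⌋ = 8 → i.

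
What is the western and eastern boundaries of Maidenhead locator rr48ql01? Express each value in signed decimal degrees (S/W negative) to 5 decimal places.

169.33333, 169.34167

Field R=17, R=17: +17·20° lon, +17·10° lat → SW at lon 160°, lat 80°.
Square 4, 8: +4·2° lon, +8·1° lat → SW at lon 168°, lat 88°.
Subsquare q=16, l=11: +16·0.0833333° lon, +11·0.0416667° lat → SW at lon 169.333°, lat 88.4583°.
Extended square 0, 1: +0·0.00833333° lon, +1·0.00416667° lat → SW at lon 169.333°, lat 88.4625°.
Cell spans 0.00833333° lon × 0.00416667° lat.
west 169.33333, east 169.34167.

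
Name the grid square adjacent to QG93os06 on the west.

Longitude extended square 0; −1 → -1, wraps to 9, carry into subsquare.
Longitude subsquare o = 14; −1 → 13 = n.
The latitude characters are unchanged.

QG93ns96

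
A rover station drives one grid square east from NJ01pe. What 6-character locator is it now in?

NJ01qe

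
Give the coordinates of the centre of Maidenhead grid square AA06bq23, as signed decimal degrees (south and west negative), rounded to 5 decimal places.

-83.31875, -179.89583

Field A=0, A=0: +0·20° lon, +0·10° lat → SW at lon -180°, lat -90°.
Square 0, 6: +0·2° lon, +6·1° lat → SW at lon -180°, lat -84°.
Subsquare b=1, q=16: +1·0.0833333° lon, +16·0.0416667° lat → SW at lon -179.917°, lat -83.3333°.
Extended square 2, 3: +2·0.00833333° lon, +3·0.00416667° lat → SW at lon -179.9°, lat -83.3208°.
Cell spans 0.00833333° lon × 0.00416667° lat. Centre is SW corner plus half of each.
latitude -83.31875, longitude -179.89583.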